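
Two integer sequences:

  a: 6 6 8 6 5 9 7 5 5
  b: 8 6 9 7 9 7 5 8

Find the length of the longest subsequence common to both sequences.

Match 8 (a #3, b #1), then 6 (a #4, b #2), then 9 (a #6, b #5), then 7 (a #7, b #6), then 5 (a #8, b #7) — 5 values in the same relative order in both, and the DP table's final entry dp[9][8] is also 5, so no common subsequence is longer.

5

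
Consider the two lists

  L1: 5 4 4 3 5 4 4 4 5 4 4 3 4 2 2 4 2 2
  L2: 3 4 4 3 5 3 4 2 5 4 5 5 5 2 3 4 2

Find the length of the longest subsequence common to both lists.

10

Match 4 at L1[2]=L2[2], then 4 at L1[3]=L2[3], then 3 at L1[4]=L2[4], then 5 at L1[5]=L2[5], then 4 at L1[6]=L2[7], then 4 at L1[7]=L2[10], then 5 at L1[9]=L2[13], then 3 at L1[12]=L2[15], then 4 at L1[16]=L2[16], then 2 at L1[18]=L2[17] — 10 values in the same relative order in both. Since dp[18][17] = 10, nothing longer is possible.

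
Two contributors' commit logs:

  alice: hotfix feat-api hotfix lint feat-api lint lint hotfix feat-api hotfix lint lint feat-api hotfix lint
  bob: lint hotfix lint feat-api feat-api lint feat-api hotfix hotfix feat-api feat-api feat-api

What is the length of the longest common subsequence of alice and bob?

7

Pick hotfix [1,2], feat-api [2,5], lint [4,6], feat-api [5,7], hotfix [8,9], feat-api [9,11], feat-api [13,12]; all 7 commits appear in both, in order. dp[15][12] = 7 confirms this is the maximum.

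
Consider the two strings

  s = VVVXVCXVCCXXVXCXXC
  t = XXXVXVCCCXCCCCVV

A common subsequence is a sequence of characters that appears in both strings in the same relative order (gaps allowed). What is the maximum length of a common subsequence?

9

Taking V (s #3, t #4) → X (s #4, t #5) → V (s #5, t #6) → C (s #6, t #9) → X (s #7, t #10) → C (s #9, t #11) → C (s #10, t #12) → C (s #15, t #13) → C (s #18, t #14) gives a common subsequence of length 9. dp[18][16] = 9 confirms this is the maximum.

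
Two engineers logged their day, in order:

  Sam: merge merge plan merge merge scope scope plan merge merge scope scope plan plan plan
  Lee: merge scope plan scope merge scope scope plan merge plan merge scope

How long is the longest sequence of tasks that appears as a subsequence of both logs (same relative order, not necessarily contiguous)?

9

Match merge (Sam #1, Lee #1); then plan (Sam #3, Lee #3); then merge (Sam #5, Lee #5); then scope (Sam #6, Lee #6); then scope (Sam #7, Lee #7); then plan (Sam #8, Lee #8); then merge (Sam #9, Lee #9); then merge (Sam #10, Lee #11); then scope (Sam #12, Lee #12) — 9 tasks in the same relative order in both. The LCS DP gives dp[15][12] = 9, so this is optimal.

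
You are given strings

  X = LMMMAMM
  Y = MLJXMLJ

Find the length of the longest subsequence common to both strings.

2

Pick L (X #1, Y #2); then M (X #2, Y #5); all 2 characters appear in both, in order. Since dp[7][7] = 2, nothing longer is possible.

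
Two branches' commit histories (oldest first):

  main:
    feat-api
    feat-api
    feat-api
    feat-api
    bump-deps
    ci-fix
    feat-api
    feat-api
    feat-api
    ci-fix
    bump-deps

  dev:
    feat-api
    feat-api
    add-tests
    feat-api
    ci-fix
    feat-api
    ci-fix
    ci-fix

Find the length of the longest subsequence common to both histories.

One common subsequence of length 6: feat-api [1,1]; then feat-api [2,2]; then feat-api [3,4]; then feat-api [4,6]; then ci-fix [6,7]; then ci-fix [10,8]. Since dp[11][8] = 6, nothing longer is possible.

6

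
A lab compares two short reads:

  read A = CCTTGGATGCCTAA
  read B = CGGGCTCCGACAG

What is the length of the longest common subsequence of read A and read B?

8

One common subsequence of length 8: C (read A #1, read B #1), G (read A #5, read B #3), G (read A #6, read B #4), T (read A #8, read B #6), C (read A #10, read B #7), C (read A #11, read B #8), A (read A #13, read B #10), A (read A #14, read B #12). Since dp[14][13] = 8, nothing longer is possible.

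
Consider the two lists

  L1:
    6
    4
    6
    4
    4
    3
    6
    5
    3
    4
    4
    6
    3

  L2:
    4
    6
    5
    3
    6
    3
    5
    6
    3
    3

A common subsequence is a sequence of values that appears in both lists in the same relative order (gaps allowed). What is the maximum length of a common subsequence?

Let dp[i][j] be the LCS length of the first i values of L1 and the first j values of L2. dp[i][j] = dp[i-1][j-1]+1 when the i-th and j-th values match, else max(dp[i-1][j], dp[i][j-1]).
    ·  4  6  5  3  6  3  5  6  3  3
 ·  0  0  0  0  0  0  0  0  0  0  0
 6  0  0  1  1  1  1  1  1  1  1  1
 4  0  1  1  1  1  1  1  1  1  1  1
 6  0  1  2  2  2  2  2  2  2  2  2
 4  0  1  2  2  2  2  2  2  2  2  2
 4  0  1  2  2  2  2  2  2  2  2  2
 3  0  1  2  2  3  3  3  3  3  3  3
 6  0  1  2  2  3  4  4  4  4  4  4
 5  0  1  2  3  3  4  4  5  5  5  5
 3  0  1  2  3  4  4  5  5  5  6  6
 4  0  1  2  3  4  4  5  5  5  6  6
 4  0  1  2  3  4  4  5  5  5  6  6
 6  0  1  2  3  4  5  5  5  6  6  6
 3  0  1  2  3  4  5  6  6  6  7  7
dp[13][10] = 7. One LCS (by backtracking along matches): 4, 6, 3, 6, 5, 3, 3.

7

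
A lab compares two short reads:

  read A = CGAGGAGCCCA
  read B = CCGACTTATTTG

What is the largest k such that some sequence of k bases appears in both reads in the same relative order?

Let dp[i][j] be the LCS length of the first i bases of read A and the first j bases of read B. dp[i][j] = dp[i-1][j-1]+1 when the i-th and j-th bases match, else max(dp[i-1][j], dp[i][j-1]).
    ·  C  C  G  A  C  T  T  A  T  T  T  G
 ·  0  0  0  0  0  0  0  0  0  0  0  0  0
 C  0  1  1  1  1  1  1  1  1  1  1  1  1
 G  0  1  1  2  2  2  2  2  2  2  2  2  2
 A  0  1  1  2  3  3  3  3  3  3  3  3  3
 G  0  1  1  2  3  3  3  3  3  3  3  3  4
 G  0  1  1  2  3  3  3  3  3  3  3  3  4
 A  0  1  1  2  3  3  3  3  4  4  4  4  4
 G  0  1  1  2  3  3  3  3  4  4  4  4  5
 C  0  1  2  2  3  4  4  4  4  4  4  4  5
 C  0  1  2  2  3  4  4  4  4  4  4  4  5
 C  0  1  2  2  3  4  4  4  4  4  4  4  5
 A  0  1  2  2  3  4  4  4  5  5  5  5  5
dp[11][12] = 5. One LCS (by backtracking along matches): CGAAG.

5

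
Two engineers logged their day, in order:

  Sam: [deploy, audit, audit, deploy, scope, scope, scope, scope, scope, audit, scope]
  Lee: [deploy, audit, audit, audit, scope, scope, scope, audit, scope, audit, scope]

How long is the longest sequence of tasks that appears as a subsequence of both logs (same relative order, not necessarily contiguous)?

One common subsequence of length 9: deploy [1,1] → audit [2,3] → audit [3,4] → scope [5,5] → scope [6,6] → scope [7,7] → scope [9,9] → audit [10,10] → scope [11,11]. The LCS DP gives dp[11][11] = 9, so this is optimal.

9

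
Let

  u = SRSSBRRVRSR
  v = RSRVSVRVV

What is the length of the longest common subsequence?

6

Pick R [2,1] → S [4,2] → R [7,3] → V [8,4] → S [10,5] → R [11,7]; all 6 characters appear in both, in order. Since dp[11][9] = 6, nothing longer is possible.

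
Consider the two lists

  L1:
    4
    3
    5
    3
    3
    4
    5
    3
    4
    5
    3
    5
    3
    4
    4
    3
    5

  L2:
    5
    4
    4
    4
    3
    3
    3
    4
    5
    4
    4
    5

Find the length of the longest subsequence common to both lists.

One common subsequence of length 9: 4 [1,4]; then 3 [4,5]; then 3 [5,6]; then 3 [8,7]; then 4 [9,8]; then 5 [12,9]; then 4 [14,10]; then 4 [15,11]; then 5 [17,12]. Since dp[17][12] = 9, nothing longer is possible.

9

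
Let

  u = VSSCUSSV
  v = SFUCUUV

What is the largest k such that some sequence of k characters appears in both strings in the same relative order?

4

Pick S [2,1], then C [4,4], then U [5,6], then V [8,7]; all 4 characters appear in both, in order. Since dp[8][7] = 4, nothing longer is possible.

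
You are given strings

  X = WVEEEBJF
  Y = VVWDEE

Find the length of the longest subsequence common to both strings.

Taking W [1,3], E [4,5], E [5,6] gives a common subsequence of length 3. The LCS DP gives dp[8][6] = 3, so this is optimal.

3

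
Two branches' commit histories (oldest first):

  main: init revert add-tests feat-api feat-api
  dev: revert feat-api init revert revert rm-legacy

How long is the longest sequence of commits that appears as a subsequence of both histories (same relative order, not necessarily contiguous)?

2

Pick init (main #1, dev #3) → revert (main #2, dev #5); all 2 commits appear in both, in order. The LCS DP gives dp[5][6] = 2, so this is optimal.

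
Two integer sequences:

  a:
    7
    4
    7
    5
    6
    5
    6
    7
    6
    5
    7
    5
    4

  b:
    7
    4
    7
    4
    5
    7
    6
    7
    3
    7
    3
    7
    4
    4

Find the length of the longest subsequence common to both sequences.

8

Pick 7 (a #1, b #1), then 4 (a #2, b #2), then 7 (a #3, b #3), then 5 (a #4, b #5), then 6 (a #5, b #7), then 7 (a #8, b #10), then 7 (a #11, b #12), then 4 (a #13, b #14); all 8 values appear in both, in order. Since dp[13][14] = 8, nothing longer is possible.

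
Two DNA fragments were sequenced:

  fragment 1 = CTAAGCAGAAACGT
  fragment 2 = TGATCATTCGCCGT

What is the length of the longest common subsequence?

One common subsequence of length 8: T at fragment 1[2]=fragment 2[1], then A at fragment 1[3]=fragment 2[3], then A at fragment 1[4]=fragment 2[6], then G at fragment 1[5]=fragment 2[10], then C at fragment 1[6]=fragment 2[11], then C at fragment 1[12]=fragment 2[12], then G at fragment 1[13]=fragment 2[13], then T at fragment 1[14]=fragment 2[14], and the DP table's final entry dp[14][14] is also 8, so no common subsequence is longer.

8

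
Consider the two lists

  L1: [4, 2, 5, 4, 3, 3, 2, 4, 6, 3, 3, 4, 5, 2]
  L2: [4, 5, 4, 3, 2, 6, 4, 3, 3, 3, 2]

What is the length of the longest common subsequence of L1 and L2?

Taking 4 at L1[1]=L2[1], then 5 at L1[3]=L2[2], then 4 at L1[4]=L2[3], then 3 at L1[6]=L2[4], then 2 at L1[7]=L2[5], then 4 at L1[8]=L2[7], then 3 at L1[10]=L2[9], then 3 at L1[11]=L2[10], then 2 at L1[14]=L2[11] gives a common subsequence of length 9. dp[14][11] = 9 confirms this is the maximum.

9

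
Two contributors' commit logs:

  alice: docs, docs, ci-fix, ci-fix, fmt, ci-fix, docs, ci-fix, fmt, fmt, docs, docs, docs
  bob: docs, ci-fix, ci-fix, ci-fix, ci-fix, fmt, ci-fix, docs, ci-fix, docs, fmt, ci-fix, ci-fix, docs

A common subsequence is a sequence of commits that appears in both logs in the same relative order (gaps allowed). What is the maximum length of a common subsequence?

One common subsequence of length 9: docs at alice[1]=bob[1], then ci-fix at alice[3]=bob[4], then ci-fix at alice[4]=bob[5], then fmt at alice[5]=bob[6], then ci-fix at alice[6]=bob[7], then docs at alice[7]=bob[8], then ci-fix at alice[8]=bob[9], then fmt at alice[9]=bob[11], then docs at alice[13]=bob[14]. The LCS DP gives dp[13][14] = 9, so this is optimal.

9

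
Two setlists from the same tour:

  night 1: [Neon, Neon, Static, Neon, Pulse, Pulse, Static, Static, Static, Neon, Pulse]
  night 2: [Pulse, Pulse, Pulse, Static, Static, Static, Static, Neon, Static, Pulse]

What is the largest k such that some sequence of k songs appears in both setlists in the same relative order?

Taking Pulse [5,2] → Pulse [6,3] → Static [7,5] → Static [8,6] → Static [9,7] → Neon [10,8] → Pulse [11,10] gives a common subsequence of length 7. dp[11][10] = 7 confirms this is the maximum.

7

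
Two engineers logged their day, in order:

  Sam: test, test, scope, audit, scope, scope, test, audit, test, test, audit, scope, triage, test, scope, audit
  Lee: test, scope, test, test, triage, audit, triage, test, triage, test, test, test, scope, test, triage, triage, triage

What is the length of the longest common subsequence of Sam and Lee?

Pick test [1,3]; then test [2,4]; then audit [4,6]; then test [7,10]; then test [9,11]; then test [10,12]; then scope [12,13]; then triage [13,17]; all 8 tasks appear in both, in order. Since dp[16][17] = 8, nothing longer is possible.

8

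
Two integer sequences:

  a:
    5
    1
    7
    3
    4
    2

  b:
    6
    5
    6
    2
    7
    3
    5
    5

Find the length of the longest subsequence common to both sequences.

Taking 5 at a[1]=b[2]; then 7 at a[3]=b[5]; then 3 at a[4]=b[6] gives a common subsequence of length 3. dp[6][8] = 3 confirms this is the maximum.

3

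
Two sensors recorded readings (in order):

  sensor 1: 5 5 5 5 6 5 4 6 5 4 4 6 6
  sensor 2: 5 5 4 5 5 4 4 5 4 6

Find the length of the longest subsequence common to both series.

8

Pick 5 (sensor 1 #1, sensor 2 #1), 5 (sensor 1 #2, sensor 2 #2), 5 (sensor 1 #3, sensor 2 #4), 5 (sensor 1 #4, sensor 2 #5), 4 (sensor 1 #7, sensor 2 #7), 5 (sensor 1 #9, sensor 2 #8), 4 (sensor 1 #11, sensor 2 #9), 6 (sensor 1 #13, sensor 2 #10); all 8 values appear in both, in order. The LCS DP gives dp[13][10] = 8, so this is optimal.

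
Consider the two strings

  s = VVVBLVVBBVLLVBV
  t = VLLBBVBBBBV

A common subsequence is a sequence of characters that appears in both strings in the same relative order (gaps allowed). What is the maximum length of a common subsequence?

Taking V at s[1]=t[1], then V at s[3]=t[6], then B at s[4]=t[7], then B at s[8]=t[8], then B at s[9]=t[9], then B at s[14]=t[10], then V at s[15]=t[11] gives a common subsequence of length 7, and the DP table's final entry dp[15][11] is also 7, so no common subsequence is longer.

7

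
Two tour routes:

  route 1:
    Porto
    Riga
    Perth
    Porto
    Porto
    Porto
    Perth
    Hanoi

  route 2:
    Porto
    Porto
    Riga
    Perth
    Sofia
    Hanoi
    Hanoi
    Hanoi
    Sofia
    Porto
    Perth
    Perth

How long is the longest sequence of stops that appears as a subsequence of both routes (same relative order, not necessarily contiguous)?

Pick Porto [1,2]; then Riga [2,3]; then Perth [3,4]; then Porto [4,10]; then Perth [7,12]; all 5 stops appear in both, in order. The LCS DP gives dp[8][12] = 5, so this is optimal.

5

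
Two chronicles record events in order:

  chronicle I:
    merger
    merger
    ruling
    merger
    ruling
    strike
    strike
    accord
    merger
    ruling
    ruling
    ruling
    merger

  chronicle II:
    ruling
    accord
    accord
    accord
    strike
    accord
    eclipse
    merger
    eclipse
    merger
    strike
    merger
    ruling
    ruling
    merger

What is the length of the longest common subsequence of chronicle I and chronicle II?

7

Taking merger [1,8], then merger [4,10], then strike [7,11], then merger [9,12], then ruling [11,13], then ruling [12,14], then merger [13,15] gives a common subsequence of length 7. Since dp[13][15] = 7, nothing longer is possible.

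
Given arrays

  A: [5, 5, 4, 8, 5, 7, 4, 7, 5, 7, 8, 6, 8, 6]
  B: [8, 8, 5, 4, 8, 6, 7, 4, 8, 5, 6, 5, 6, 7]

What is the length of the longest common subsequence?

Match 5 (A #2, B #3), then 4 (A #3, B #4), then 8 (A #4, B #5), then 7 (A #6, B #7), then 4 (A #7, B #8), then 5 (A #9, B #10), then 6 (A #12, B #11), then 6 (A #14, B #13) — 8 values in the same relative order in both, and the DP table's final entry dp[14][14] is also 8, so no common subsequence is longer.

8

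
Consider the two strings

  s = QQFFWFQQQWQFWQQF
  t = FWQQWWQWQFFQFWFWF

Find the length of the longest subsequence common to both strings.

10

Taking Q at s[1]=t[3], then Q at s[2]=t[4], then W at s[5]=t[6], then Q at s[7]=t[7], then Q at s[8]=t[9], then Q at s[9]=t[12], then W at s[10]=t[14], then F at s[12]=t[15], then W at s[13]=t[16], then F at s[16]=t[17] gives a common subsequence of length 10, and the DP table's final entry dp[16][17] is also 10, so no common subsequence is longer.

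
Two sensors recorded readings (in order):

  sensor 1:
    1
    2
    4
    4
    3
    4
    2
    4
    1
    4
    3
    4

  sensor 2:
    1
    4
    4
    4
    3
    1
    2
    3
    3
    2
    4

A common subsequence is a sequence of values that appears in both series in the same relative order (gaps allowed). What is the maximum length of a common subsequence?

Let dp[i][j] be the LCS length of the first i values of sensor 1 and the first j values of sensor 2. dp[i][j] = dp[i-1][j-1]+1 when the i-th and j-th values match, else max(dp[i-1][j], dp[i][j-1]).
    ·  1  4  4  4  3  1  2  3  3  2  4
 ·  0  0  0  0  0  0  0  0  0  0  0  0
 1  0  1  1  1  1  1  1  1  1  1  1  1
 2  0  1  1  1  1  1  1  2  2  2  2  2
 4  0  1  2  2  2  2  2  2  2  2  2  3
 4  0  1  2  3  3  3  3  3  3  3  3  3
 3  0  1  2  3  3  4  4  4  4  4  4  4
 4  0  1  2  3  4  4  4  4  4  4  4  5
 2  0  1  2  3  4  4  4  5  5  5  5  5
 4  0  1  2  3  4  4  4  5  5  5  5  6
 1  0  1  2  3  4  4  5  5  5  5  5  6
 4  0  1  2  3  4  4  5  5  5  5  5  6
 3  0  1  2  3  4  5  5  5  6  6  6  6
 4  0  1  2  3  4  5  5  5  6  6  6  7
dp[12][11] = 7. One LCS (by backtracking along matches): 1, 4, 4, 3, 2, 3, 4.

7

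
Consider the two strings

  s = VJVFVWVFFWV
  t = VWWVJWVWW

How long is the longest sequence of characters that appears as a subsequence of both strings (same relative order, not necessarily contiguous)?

5

Pick V at s[1]=t[4], then J at s[2]=t[5], then V at s[5]=t[7], then W at s[6]=t[8], then W at s[10]=t[9]; all 5 characters appear in both, in order. The LCS DP gives dp[11][9] = 5, so this is optimal.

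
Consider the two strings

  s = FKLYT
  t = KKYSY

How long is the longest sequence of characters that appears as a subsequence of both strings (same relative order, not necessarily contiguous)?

Match K (s #2, t #2), Y (s #4, t #5) — 2 characters in the same relative order in both, and the DP table's final entry dp[5][5] is also 2, so no common subsequence is longer.

2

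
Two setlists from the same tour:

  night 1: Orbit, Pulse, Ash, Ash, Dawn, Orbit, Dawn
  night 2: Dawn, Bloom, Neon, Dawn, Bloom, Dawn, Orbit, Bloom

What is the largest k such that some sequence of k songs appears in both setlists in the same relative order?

Match Dawn [5,6], then Orbit [6,7] — 2 songs in the same relative order in both. The LCS DP gives dp[7][8] = 2, so this is optimal.

2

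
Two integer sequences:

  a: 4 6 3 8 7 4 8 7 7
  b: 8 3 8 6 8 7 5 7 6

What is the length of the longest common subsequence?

5

Pick 3 [3,2]; then 8 [4,3]; then 8 [7,5]; then 7 [8,6]; then 7 [9,8]; all 5 values appear in both, in order, and the DP table's final entry dp[9][9] is also 5, so no common subsequence is longer.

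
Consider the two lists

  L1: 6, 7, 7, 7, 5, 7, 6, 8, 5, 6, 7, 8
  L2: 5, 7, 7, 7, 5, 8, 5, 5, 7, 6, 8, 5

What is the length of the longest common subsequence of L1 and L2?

Pick 7 at L1[2]=L2[2], then 7 at L1[3]=L2[3], then 7 at L1[4]=L2[4], then 5 at L1[5]=L2[8], then 7 at L1[6]=L2[9], then 6 at L1[7]=L2[10], then 8 at L1[8]=L2[11], then 5 at L1[9]=L2[12]; all 8 values appear in both, in order. dp[12][12] = 8 confirms this is the maximum.

8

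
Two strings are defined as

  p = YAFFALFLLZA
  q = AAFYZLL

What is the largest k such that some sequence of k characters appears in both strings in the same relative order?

5

Let dp[i][j] be the LCS length of the first i characters of p and the first j characters of q. dp[i][j] = dp[i-1][j-1]+1 when the i-th and j-th characters match, else max(dp[i-1][j], dp[i][j-1]).
    ·  A  A  F  Y  Z  L  L
 ·  0  0  0  0  0  0  0  0
 Y  0  0  0  0  1  1  1  1
 A  0  1  1  1  1  1  1  1
 F  0  1  1  2  2  2  2  2
 F  0  1  1  2  2  2  2  2
 A  0  1  2  2  2  2  2  2
 L  0  1  2  2  2  2  3  3
 F  0  1  2  3  3  3  3  3
 L  0  1  2  3  3  3  4  4
 L  0  1  2  3  3  3  4  5
 Z  0  1  2  3  3  4  4  5
 A  0  1  2  3  3  4  4  5
dp[11][7] = 5. One LCS (by backtracking along matches): AAFLL.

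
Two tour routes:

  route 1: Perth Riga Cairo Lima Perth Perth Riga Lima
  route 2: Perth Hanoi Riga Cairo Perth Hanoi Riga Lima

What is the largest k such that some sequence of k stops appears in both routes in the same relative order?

6

Match Perth (route 1 #1, route 2 #1), Riga (route 1 #2, route 2 #3), Cairo (route 1 #3, route 2 #4), Perth (route 1 #5, route 2 #5), Riga (route 1 #7, route 2 #7), Lima (route 1 #8, route 2 #8) — 6 stops in the same relative order in both. The LCS DP gives dp[8][8] = 6, so this is optimal.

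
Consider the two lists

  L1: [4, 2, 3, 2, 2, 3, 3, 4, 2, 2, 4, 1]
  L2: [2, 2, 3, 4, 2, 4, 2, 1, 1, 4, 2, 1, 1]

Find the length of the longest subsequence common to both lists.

Taking 2 (L1 #4, L2 #1), then 2 (L1 #5, L2 #2), then 3 (L1 #7, L2 #3), then 4 (L1 #8, L2 #4), then 2 (L1 #9, L2 #5), then 2 (L1 #10, L2 #7), then 4 (L1 #11, L2 #10), then 1 (L1 #12, L2 #13) gives a common subsequence of length 8. The LCS DP gives dp[12][13] = 8, so this is optimal.

8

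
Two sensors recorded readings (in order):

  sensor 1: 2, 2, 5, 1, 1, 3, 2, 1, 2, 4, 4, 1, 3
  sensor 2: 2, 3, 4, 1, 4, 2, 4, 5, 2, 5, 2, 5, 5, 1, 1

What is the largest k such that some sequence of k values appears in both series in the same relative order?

6

One common subsequence of length 6: 2 at sensor 1[1]=sensor 2[6]; then 2 at sensor 1[2]=sensor 2[9]; then 5 at sensor 1[3]=sensor 2[10]; then 2 at sensor 1[7]=sensor 2[11]; then 1 at sensor 1[8]=sensor 2[14]; then 1 at sensor 1[12]=sensor 2[15]. dp[13][15] = 6 confirms this is the maximum.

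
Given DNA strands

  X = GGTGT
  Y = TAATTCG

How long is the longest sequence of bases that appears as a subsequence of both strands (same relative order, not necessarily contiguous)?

2

One common subsequence of length 2: T [3,5]; then G [4,7]. dp[5][7] = 2 confirms this is the maximum.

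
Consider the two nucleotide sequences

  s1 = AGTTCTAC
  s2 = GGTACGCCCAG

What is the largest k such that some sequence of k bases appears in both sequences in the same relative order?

Taking A (s1 #1, s2 #4), then G (s1 #2, s2 #6), then C (s1 #5, s2 #9), then A (s1 #7, s2 #10) gives a common subsequence of length 4. dp[8][11] = 4 confirms this is the maximum.

4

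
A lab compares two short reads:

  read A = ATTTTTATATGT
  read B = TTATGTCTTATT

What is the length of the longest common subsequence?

Match T (read A #2, read B #1), then T (read A #3, read B #2), then T (read A #4, read B #4), then T (read A #5, read B #6), then T (read A #6, read B #8), then T (read A #8, read B #9), then A (read A #9, read B #10), then T (read A #10, read B #11), then T (read A #12, read B #12) — 9 bases in the same relative order in both. Since dp[12][12] = 9, nothing longer is possible.

9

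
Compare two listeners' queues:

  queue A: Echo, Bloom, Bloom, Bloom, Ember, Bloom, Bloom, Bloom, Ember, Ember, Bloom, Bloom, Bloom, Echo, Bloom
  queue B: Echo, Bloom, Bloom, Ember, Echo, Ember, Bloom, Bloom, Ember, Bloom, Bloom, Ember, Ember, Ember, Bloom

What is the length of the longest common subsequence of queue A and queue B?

10

Match Echo [1,1]; then Bloom [2,3]; then Bloom [3,7]; then Bloom [4,8]; then Ember [5,9]; then Bloom [6,10]; then Bloom [7,11]; then Ember [9,13]; then Ember [10,14]; then Bloom [15,15] — 10 songs in the same relative order in both, and the DP table's final entry dp[15][15] is also 10, so no common subsequence is longer.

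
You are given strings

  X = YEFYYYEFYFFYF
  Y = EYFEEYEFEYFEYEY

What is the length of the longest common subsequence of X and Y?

Pick Y at X[1]=Y[2], then E at X[2]=Y[5], then Y at X[6]=Y[6], then E at X[7]=Y[7], then F at X[8]=Y[8], then Y at X[9]=Y[10], then F at X[10]=Y[11], then Y at X[12]=Y[15]; all 8 characters appear in both, in order. dp[13][15] = 8 confirms this is the maximum.

8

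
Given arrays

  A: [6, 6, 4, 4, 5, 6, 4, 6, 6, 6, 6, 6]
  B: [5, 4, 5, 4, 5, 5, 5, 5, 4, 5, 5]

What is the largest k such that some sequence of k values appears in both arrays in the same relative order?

One common subsequence of length 4: 4 at A[3]=B[2], 4 at A[4]=B[4], 5 at A[5]=B[8], 4 at A[7]=B[9]. dp[12][11] = 4 confirms this is the maximum.

4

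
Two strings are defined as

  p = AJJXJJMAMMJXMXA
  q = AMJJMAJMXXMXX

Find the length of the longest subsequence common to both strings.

9

Taking A (p #1, q #1), then J (p #5, q #3), then J (p #6, q #4), then M (p #7, q #5), then A (p #8, q #6), then M (p #9, q #8), then M (p #10, q #11), then X (p #12, q #12), then X (p #14, q #13) gives a common subsequence of length 9, and the DP table's final entry dp[15][13] is also 9, so no common subsequence is longer.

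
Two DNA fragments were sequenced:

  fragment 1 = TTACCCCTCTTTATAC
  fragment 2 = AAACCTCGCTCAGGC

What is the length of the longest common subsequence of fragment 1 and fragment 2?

9

Taking A [3,3]; then C [4,4]; then C [5,5]; then C [6,7]; then C [7,9]; then T [8,10]; then C [9,11]; then A [13,12]; then C [16,15] gives a common subsequence of length 9. The LCS DP gives dp[16][15] = 9, so this is optimal.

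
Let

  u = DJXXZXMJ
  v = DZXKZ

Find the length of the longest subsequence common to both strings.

3

Let dp[i][j] be the LCS length of the first i characters of u and the first j characters of v. dp[i][j] = dp[i-1][j-1]+1 when the i-th and j-th characters match, else max(dp[i-1][j], dp[i][j-1]).
    ·  D  Z  X  K  Z
 ·  0  0  0  0  0  0
 D  0  1  1  1  1  1
 J  0  1  1  1  1  1
 X  0  1  1  2  2  2
 X  0  1  1  2  2  2
 Z  0  1  2  2  2  3
 X  0  1  2  3  3  3
 M  0  1  2  3  3  3
 J  0  1  2  3  3  3
dp[8][5] = 3. One LCS (by backtracking along matches): DXZ.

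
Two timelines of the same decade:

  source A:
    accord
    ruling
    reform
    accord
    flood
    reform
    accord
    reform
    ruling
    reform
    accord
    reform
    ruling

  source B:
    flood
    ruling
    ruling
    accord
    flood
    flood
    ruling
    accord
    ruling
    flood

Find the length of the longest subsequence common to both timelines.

Match ruling [2,3] → accord [4,4] → flood [5,6] → ruling [9,7] → accord [11,8] → ruling [13,9] — 6 events in the same relative order in both. The LCS DP gives dp[13][10] = 6, so this is optimal.

6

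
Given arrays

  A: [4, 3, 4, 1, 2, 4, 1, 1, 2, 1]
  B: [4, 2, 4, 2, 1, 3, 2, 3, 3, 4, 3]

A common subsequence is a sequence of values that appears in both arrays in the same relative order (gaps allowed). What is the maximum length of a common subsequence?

Let dp[i][j] be the LCS length of the first i values of A and the first j values of B. dp[i][j] = dp[i-1][j-1]+1 when the i-th and j-th values match, else max(dp[i-1][j], dp[i][j-1]).
    ·  4  2  4  2  1  3  2  3  3  4  3
 ·  0  0  0  0  0  0  0  0  0  0  0  0
 4  0  1  1  1  1  1  1  1  1  1  1  1
 3  0  1  1  1  1  1  2  2  2  2  2  2
 4  0  1  1  2  2  2  2  2  2  2  3  3
 1  0  1  1  2  2  3  3  3  3  3  3  3
 2  0  1  2  2  3  3  3  4  4  4  4  4
 4  0  1  2  3  3  3  3  4  4  4  5  5
 1  0  1  2  3  3  4  4  4  4  4  5  5
 1  0  1  2  3  3  4  4  4  4  4  5  5
 2  0  1  2  3  4  4  4  5  5  5  5  5
 1  0  1  2  3  4  5  5  5  5  5  5  5
dp[10][11] = 5. One LCS (by backtracking along matches): 4, 4, 1, 2, 4.

5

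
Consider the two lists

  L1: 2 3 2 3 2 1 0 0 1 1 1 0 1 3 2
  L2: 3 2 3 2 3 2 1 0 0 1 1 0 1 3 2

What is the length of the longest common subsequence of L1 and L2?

Pick 2 [1,2], 3 [2,3], 2 [3,4], 3 [4,5], 2 [5,6], 1 [6,7], 0 [7,8], 0 [8,9], 1 [10,10], 1 [11,11], 0 [12,12], 1 [13,13], 3 [14,14], 2 [15,15]; all 14 values appear in both, in order, and the DP table's final entry dp[15][15] is also 14, so no common subsequence is longer.

14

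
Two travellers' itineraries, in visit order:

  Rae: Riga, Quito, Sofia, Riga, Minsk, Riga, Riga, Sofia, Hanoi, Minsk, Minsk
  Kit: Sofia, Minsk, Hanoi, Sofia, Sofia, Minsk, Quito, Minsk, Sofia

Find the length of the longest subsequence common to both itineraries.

Pick Sofia (Rae #3, Kit #1); then Minsk (Rae #5, Kit #2); then Sofia (Rae #8, Kit #5); then Minsk (Rae #10, Kit #6); then Minsk (Rae #11, Kit #8); all 5 stops appear in both, in order. Since dp[11][9] = 5, nothing longer is possible.

5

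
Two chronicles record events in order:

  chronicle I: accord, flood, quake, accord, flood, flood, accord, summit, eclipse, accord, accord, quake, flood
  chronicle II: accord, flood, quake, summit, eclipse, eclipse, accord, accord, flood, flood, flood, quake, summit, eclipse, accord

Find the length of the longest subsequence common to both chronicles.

One common subsequence of length 9: accord (chronicle I #1, chronicle II #1); then flood (chronicle I #2, chronicle II #2); then quake (chronicle I #3, chronicle II #3); then accord (chronicle I #4, chronicle II #8); then flood (chronicle I #5, chronicle II #10); then flood (chronicle I #6, chronicle II #11); then summit (chronicle I #8, chronicle II #13); then eclipse (chronicle I #9, chronicle II #14); then accord (chronicle I #11, chronicle II #15), and the DP table's final entry dp[13][15] is also 9, so no common subsequence is longer.

9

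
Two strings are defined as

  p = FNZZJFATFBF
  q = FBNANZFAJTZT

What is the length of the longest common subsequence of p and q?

6

One common subsequence of length 6: F at p[1]=q[1] → N at p[2]=q[5] → Z at p[4]=q[6] → F at p[6]=q[7] → A at p[7]=q[8] → T at p[8]=q[12]. Since dp[11][12] = 6, nothing longer is possible.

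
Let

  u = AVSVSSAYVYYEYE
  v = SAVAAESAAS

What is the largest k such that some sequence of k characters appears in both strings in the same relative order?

4

Pick A at u[1]=v[2]; then V at u[2]=v[3]; then S at u[3]=v[7]; then S at u[6]=v[10]; all 4 characters appear in both, in order, and the DP table's final entry dp[14][10] is also 4, so no common subsequence is longer.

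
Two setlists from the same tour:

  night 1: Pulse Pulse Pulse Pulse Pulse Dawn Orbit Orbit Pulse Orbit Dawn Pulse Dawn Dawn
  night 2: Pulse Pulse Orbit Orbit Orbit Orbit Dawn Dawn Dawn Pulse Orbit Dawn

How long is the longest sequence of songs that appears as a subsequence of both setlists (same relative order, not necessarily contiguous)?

One common subsequence of length 8: Pulse [1,1]; then Pulse [2,2]; then Orbit [7,4]; then Orbit [8,5]; then Orbit [10,6]; then Dawn [11,9]; then Pulse [12,10]; then Dawn [14,12], and the DP table's final entry dp[14][12] is also 8, so no common subsequence is longer.

8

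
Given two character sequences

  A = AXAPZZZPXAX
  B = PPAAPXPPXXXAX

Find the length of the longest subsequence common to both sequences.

Let dp[i][j] be the LCS length of the first i characters of A and the first j characters of B. dp[i][j] = dp[i-1][j-1]+1 when the i-th and j-th characters match, else max(dp[i-1][j], dp[i][j-1]).
    ·  P  P  A  A  P  X  P  P  X  X  X  A  X
 ·  0  0  0  0  0  0  0  0  0  0  0  0  0  0
 A  0  0  0  1  1  1  1  1  1  1  1  1  1  1
 X  0  0  0  1  1  1  2  2  2  2  2  2  2  2
 A  0  0  0  1  2  2  2  2  2  2  2  2  3  3
 P  0  1  1  1  2  3  3  3  3  3  3  3  3  3
 Z  0  1  1  1  2  3  3  3  3  3  3  3  3  3
 Z  0  1  1  1  2  3  3  3  3  3  3  3  3  3
 Z  0  1  1  1  2  3  3  3  3  3  3  3  3  3
 P  0  1  2  2  2  3  3  4  4  4  4  4  4  4
 X  0  1  2  2  2  3  4  4  4  5  5  5  5  5
 A  0  1  2  3  3  3  4  4  4  5  5  5  6  6
 X  0  1  2  3  3  3  4  4  4  5  6  6  6  7
dp[11][13] = 7. One LCS (by backtracking along matches): AXPPXAX.

7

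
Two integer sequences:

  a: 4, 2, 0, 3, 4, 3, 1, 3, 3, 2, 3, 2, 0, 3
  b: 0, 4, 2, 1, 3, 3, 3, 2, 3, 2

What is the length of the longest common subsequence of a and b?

8

Let dp[i][j] be the LCS length of the first i values of a and the first j values of b. dp[i][j] = dp[i-1][j-1]+1 when the i-th and j-th values match, else max(dp[i-1][j], dp[i][j-1]).
    ·  0  4  2  1  3  3  3  2  3  2
 ·  0  0  0  0  0  0  0  0  0  0  0
 4  0  0  1  1  1  1  1  1  1  1  1
 2  0  0  1  2  2  2  2  2  2  2  2
 0  0  1  1  2  2  2  2  2  2  2  2
 3  0  1  1  2  2  3  3  3  3  3  3
 4  0  1  2  2  2  3  3  3  3  3  3
 3  0  1  2  2  2  3  4  4  4  4  4
 1  0  1  2  2  3  3  4  4  4  4  4
 3  0  1  2  2  3  4  4  5  5  5  5
 3  0  1  2  2  3  4  5  5  5  6  6
 2  0  1  2  3  3  4  5  5  6  6  7
 3  0  1  2  3  3  4  5  6  6  7  7
 2  0  1  2  3  3  4  5  6  7  7  8
 0  0  1  2  3  3  4  5  6  7  7  8
 3  0  1  2  3  3  4  5  6  7  8  8
dp[14][10] = 8. One LCS (by backtracking along matches): 4, 2, 3, 3, 3, 2, 3, 2.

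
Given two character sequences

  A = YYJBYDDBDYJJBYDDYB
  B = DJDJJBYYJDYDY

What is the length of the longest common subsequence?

9

Match J at A[3]=B[2] → D at A[9]=B[3] → J at A[11]=B[4] → J at A[12]=B[5] → B at A[13]=B[6] → Y at A[14]=B[8] → D at A[15]=B[10] → D at A[16]=B[12] → Y at A[17]=B[13] — 9 characters in the same relative order in both. Since dp[18][13] = 9, nothing longer is possible.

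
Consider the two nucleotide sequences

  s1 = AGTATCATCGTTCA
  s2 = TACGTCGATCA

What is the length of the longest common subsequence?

9

Pick T (s1 #3, s2 #1); then A (s1 #4, s2 #2); then C (s1 #6, s2 #3); then T (s1 #8, s2 #5); then C (s1 #9, s2 #6); then G (s1 #10, s2 #7); then T (s1 #12, s2 #9); then C (s1 #13, s2 #10); then A (s1 #14, s2 #11); all 9 bases appear in both, in order, and the DP table's final entry dp[14][11] is also 9, so no common subsequence is longer.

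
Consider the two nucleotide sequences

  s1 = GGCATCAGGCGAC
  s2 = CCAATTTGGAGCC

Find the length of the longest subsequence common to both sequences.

7

Pick C [3,2]; then A [4,4]; then T [5,7]; then A [7,10]; then G [9,11]; then C [10,12]; then C [13,13]; all 7 bases appear in both, in order, and the DP table's final entry dp[13][13] is also 7, so no common subsequence is longer.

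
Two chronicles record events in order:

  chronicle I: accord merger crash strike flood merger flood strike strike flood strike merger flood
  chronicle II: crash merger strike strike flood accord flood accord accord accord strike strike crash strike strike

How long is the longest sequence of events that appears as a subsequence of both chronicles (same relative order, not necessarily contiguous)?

7

One common subsequence of length 7: merger (chronicle I #2, chronicle II #2), strike (chronicle I #4, chronicle II #4), flood (chronicle I #5, chronicle II #5), flood (chronicle I #7, chronicle II #7), strike (chronicle I #8, chronicle II #12), strike (chronicle I #9, chronicle II #14), strike (chronicle I #11, chronicle II #15), and the DP table's final entry dp[13][15] is also 7, so no common subsequence is longer.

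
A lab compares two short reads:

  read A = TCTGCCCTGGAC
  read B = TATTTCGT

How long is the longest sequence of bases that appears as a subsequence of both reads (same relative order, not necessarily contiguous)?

One common subsequence of length 4: T (read A #1, read B #5), then C (read A #2, read B #6), then G (read A #4, read B #7), then T (read A #8, read B #8), and the DP table's final entry dp[12][8] is also 4, so no common subsequence is longer.

4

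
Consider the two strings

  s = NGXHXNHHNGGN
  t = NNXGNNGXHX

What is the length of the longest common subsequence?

Pick N at s[1]=t[6]; then G at s[2]=t[7]; then X at s[3]=t[8]; then H at s[4]=t[9]; then X at s[5]=t[10]; all 5 characters appear in both, in order. Since dp[12][10] = 5, nothing longer is possible.

5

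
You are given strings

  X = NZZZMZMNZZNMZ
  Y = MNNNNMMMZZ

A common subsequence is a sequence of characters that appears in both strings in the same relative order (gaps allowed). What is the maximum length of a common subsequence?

Pick N [1,5], M [5,7], M [7,8], Z [10,9], Z [13,10]; all 5 characters appear in both, in order. The LCS DP gives dp[13][10] = 5, so this is optimal.

5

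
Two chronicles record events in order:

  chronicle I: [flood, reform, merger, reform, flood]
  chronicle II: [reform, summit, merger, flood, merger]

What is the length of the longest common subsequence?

Pick reform [2,1] → merger [3,3] → flood [5,4]; all 3 events appear in both, in order. Since dp[5][5] = 3, nothing longer is possible.

3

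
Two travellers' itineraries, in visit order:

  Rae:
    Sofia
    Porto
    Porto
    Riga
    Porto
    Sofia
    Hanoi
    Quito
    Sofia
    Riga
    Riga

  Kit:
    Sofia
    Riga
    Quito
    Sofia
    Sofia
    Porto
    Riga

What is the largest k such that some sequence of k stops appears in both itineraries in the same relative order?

5

One common subsequence of length 5: Sofia [1,1] → Riga [4,2] → Sofia [6,4] → Sofia [9,5] → Riga [11,7]. Since dp[11][7] = 5, nothing longer is possible.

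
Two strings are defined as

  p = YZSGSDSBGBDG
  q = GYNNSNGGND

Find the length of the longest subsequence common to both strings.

5

Let dp[i][j] be the LCS length of the first i characters of p and the first j characters of q. dp[i][j] = dp[i-1][j-1]+1 when the i-th and j-th characters match, else max(dp[i-1][j], dp[i][j-1]).
    ·  G  Y  N  N  S  N  G  G  N  D
 ·  0  0  0  0  0  0  0  0  0  0  0
 Y  0  0  1  1  1  1  1  1  1  1  1
 Z  0  0  1  1  1  1  1  1  1  1  1
 S  0  0  1  1  1  2  2  2  2  2  2
 G  0  1  1  1  1  2  2  3  3  3  3
 S  0  1  1  1  1  2  2  3  3  3  3
 D  0  1  1  1  1  2  2  3  3  3  4
 S  0  1  1  1  1  2  2  3  3  3  4
 B  0  1  1  1  1  2  2  3  3  3  4
 G  0  1  1  1  1  2  2  3  4  4  4
 B  0  1  1  1  1  2  2  3  4  4  4
 D  0  1  1  1  1  2  2  3  4  4  5
 G  0  1  1  1  1  2  2  3  4  4  5
dp[12][10] = 5. One LCS (by backtracking along matches): YSGGD.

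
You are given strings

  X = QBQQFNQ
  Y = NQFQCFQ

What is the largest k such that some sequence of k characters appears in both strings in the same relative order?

4

Let dp[i][j] be the LCS length of the first i characters of X and the first j characters of Y. dp[i][j] = dp[i-1][j-1]+1 when the i-th and j-th characters match, else max(dp[i-1][j], dp[i][j-1]).
    ·  N  Q  F  Q  C  F  Q
 ·  0  0  0  0  0  0  0  0
 Q  0  0  1  1  1  1  1  1
 B  0  0  1  1  1  1  1  1
 Q  0  0  1  1  2  2  2  2
 Q  0  0  1  1  2  2  2  3
 F  0  0  1  2  2  2  3  3
 N  0  1  1  2  2  2  3  3
 Q  0  1  2  2  3  3  3  4
dp[7][7] = 4. One LCS (by backtracking along matches): QQFQ.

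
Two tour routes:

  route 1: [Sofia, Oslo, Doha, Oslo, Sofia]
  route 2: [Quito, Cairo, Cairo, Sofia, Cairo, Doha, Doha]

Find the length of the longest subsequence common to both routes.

Taking Sofia at route 1[1]=route 2[4], then Doha at route 1[3]=route 2[7] gives a common subsequence of length 2. The LCS DP gives dp[5][7] = 2, so this is optimal.

2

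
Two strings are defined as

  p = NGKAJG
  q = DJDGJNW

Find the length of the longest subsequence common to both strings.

2

Let dp[i][j] be the LCS length of the first i characters of p and the first j characters of q. dp[i][j] = dp[i-1][j-1]+1 when the i-th and j-th characters match, else max(dp[i-1][j], dp[i][j-1]).
    ·  D  J  D  G  J  N  W
 ·  0  0  0  0  0  0  0  0
 N  0  0  0  0  0  0  1  1
 G  0  0  0  0  1  1  1  1
 K  0  0  0  0  1  1  1  1
 A  0  0  0  0  1  1  1  1
 J  0  0  1  1  1  2  2  2
 G  0  0  1  1  2  2  2  2
dp[6][7] = 2. One LCS (by backtracking along matches): GJ.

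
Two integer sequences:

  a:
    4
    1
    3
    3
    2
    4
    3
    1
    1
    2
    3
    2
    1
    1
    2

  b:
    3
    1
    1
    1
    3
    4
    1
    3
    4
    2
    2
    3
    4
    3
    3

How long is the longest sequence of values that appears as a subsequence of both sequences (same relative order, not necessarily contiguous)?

One common subsequence of length 7: 4 at a[1]=b[6]; then 1 at a[2]=b[7]; then 3 at a[3]=b[8]; then 3 at a[4]=b[12]; then 4 at a[6]=b[13]; then 3 at a[7]=b[14]; then 3 at a[11]=b[15]. dp[15][15] = 7 confirms this is the maximum.

7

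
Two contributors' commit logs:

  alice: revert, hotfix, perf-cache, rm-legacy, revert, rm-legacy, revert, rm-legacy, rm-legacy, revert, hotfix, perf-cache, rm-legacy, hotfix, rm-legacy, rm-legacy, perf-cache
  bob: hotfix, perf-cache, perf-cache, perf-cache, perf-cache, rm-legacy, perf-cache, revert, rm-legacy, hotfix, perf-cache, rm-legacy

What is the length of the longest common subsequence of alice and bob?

Taking hotfix (alice #2, bob #1), then perf-cache (alice #3, bob #5), then rm-legacy (alice #4, bob #6), then revert (alice #7, bob #8), then rm-legacy (alice #9, bob #9), then hotfix (alice #11, bob #10), then perf-cache (alice #12, bob #11), then rm-legacy (alice #16, bob #12) gives a common subsequence of length 8. The LCS DP gives dp[17][12] = 8, so this is optimal.

8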